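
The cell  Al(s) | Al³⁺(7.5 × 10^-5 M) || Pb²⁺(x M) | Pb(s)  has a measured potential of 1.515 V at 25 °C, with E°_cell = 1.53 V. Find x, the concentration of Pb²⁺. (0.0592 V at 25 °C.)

5.5 × 10^-4 M

From the Nernst equation, log Q = n(E° − E)/0.0592 = 6(1.53 − 1.515)/0.0592 = 1.520, so Q = 33.1.
With Q = [Al³⁺]^2/[Pb²⁺]^3 and the known concentrations, [Pb²⁺]^3 in the denominator gives [Pb²⁺] = 5.5 × 10^-4 M.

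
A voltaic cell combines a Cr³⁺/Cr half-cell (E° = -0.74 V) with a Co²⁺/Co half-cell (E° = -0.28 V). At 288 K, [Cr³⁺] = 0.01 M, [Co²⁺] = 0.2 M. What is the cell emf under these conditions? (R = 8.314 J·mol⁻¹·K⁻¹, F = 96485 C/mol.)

The Co²⁺/Co couple has the higher reduction potential and acts as the cathode, so E°_cell = -0.28 − (-0.74) = 0.46 V.
Balancing electrons gives n = 6; the reaction quotient is Q = [Cr³⁺]^2/[Co²⁺]^3 = 0.0125.
E = E° − (RT/nF) ln Q = 0.46 − (8.314×288)/(6×96485) × (-4.382) = 0.460 + 0.018 = 0.478 V.

0.478 V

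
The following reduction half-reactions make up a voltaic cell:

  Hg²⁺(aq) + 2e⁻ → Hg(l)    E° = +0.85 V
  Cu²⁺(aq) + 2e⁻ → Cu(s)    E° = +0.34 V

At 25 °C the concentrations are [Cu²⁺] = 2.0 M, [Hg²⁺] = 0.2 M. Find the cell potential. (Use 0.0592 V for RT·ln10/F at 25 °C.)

0.480 V

The Hg²⁺/Hg couple has the higher reduction potential and acts as the cathode, so E°_cell = +0.85 − (+0.34) = 0.51 V.
Balancing electrons gives n = 2; the reaction quotient is Q = [Cu²⁺]/[Hg²⁺] = 10.0.
At 25 °C, E = E° − (0.0592/n) log Q = 0.51 − (0.0592/2)(1.000) = 0.510 − 0.030 = 0.480 V.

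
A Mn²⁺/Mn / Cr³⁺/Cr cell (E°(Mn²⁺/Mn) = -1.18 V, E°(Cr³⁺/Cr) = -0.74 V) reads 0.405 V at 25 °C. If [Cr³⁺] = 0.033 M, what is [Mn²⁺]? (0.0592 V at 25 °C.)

1.6 M

From the Nernst equation, log Q = n(E° − E)/0.0592 = 6(0.44 − 0.405)/0.0592 = 3.547, so Q = 3530.
With Q = [Mn²⁺]^3/[Cr³⁺]^2 and the known concentrations, [Mn²⁺]^3 in the numerator gives [Mn²⁺] = 1.6 M.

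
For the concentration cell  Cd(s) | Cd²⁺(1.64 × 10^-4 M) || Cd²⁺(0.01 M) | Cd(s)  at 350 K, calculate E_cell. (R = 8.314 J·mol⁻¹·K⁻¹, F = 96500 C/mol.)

Both half-cells are Cd²⁺/Cd, so E°_cell = 0. The concentrated side is the cathode; the cell reaction moves Cd²⁺ from high to low concentration with n = 2.
Q = [Cd²⁺]_dilute/[Cd²⁺]_conc = 1.64 × 10^-4/0.01 = 0.0164.
E = 0 − (RT/nF) ln Q = −((8.314×350)/(2×96500))(-4.110) = 0.0620 V.

0.062 V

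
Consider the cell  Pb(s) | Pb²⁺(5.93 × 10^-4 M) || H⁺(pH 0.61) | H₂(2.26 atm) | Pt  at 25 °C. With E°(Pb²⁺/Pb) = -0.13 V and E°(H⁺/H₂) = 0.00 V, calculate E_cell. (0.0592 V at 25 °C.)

The hydrogen couple is the cathode, so E°_cell = 0.13 V; n = 2.
[H⁺] = 10^(−0.61) = 0.25 M, and Q = [Pb²⁺]·P(H₂) / [H⁺]^2 = 0.0222.
E = E° − (0.0592/2) log Q = 0.13 − (0.0592/2)(-1.653) = 0.179 V.

0.18 V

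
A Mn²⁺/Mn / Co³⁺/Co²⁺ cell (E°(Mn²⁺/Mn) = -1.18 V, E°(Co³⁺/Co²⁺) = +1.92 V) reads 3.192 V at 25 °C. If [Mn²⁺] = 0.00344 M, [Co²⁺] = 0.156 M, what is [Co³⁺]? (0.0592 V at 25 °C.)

From the Nernst equation, log Q = n(E° − E)/0.0592 = 2(3.10 − 3.192)/0.0592 = -3.108, so Q = 7.8 × 10^-4.
With Q = [Mn²⁺]·[Co²⁺]^2/[Co³⁺]^2 and the known concentrations, [Co³⁺]^2 in the denominator gives [Co³⁺] = 0.33 M.

0.33 M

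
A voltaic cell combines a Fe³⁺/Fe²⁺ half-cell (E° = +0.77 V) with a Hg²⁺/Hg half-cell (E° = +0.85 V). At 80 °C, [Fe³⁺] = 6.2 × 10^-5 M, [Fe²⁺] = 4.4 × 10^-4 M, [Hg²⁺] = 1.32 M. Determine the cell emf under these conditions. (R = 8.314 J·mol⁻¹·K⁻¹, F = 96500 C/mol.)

The Hg²⁺/Hg couple has the higher reduction potential and acts as the cathode, so E°_cell = +0.85 − (+0.77) = 0.08 V.
Balancing electrons gives n = 2; the reaction quotient is Q = [Fe³⁺]^2/([Fe²⁺]^2·[Hg²⁺]) = 0.0150.
E = E° − (RT/nF) ln Q = 0.08 − (8.314×353)/(2×96500) × (-4.197) = 0.080 + 0.064 = 0.144 V.

0.144 V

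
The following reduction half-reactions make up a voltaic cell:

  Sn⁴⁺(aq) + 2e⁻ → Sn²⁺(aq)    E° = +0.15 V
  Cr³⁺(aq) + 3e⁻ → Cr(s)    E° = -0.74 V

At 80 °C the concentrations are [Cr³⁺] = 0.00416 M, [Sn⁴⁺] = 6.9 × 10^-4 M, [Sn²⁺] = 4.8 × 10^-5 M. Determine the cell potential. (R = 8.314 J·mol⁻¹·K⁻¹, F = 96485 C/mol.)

0.986 V

The Sn⁴⁺/Sn²⁺ couple has the higher reduction potential and acts as the cathode, so E°_cell = +0.15 − (-0.74) = 0.89 V.
Balancing electrons gives n = 6; the reaction quotient is Q = [Cr³⁺]^2·[Sn²⁺]^3/[Sn⁴⁺]^3 = 5.83 × 10^-9.
E = E° − (RT/nF) ln Q = 0.89 − (8.314×353)/(6×96485) × (-18.961) = 0.890 + 0.096 = 0.986 V.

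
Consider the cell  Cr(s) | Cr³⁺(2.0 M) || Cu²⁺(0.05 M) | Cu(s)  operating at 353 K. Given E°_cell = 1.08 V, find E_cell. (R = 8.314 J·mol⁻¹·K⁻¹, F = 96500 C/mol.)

1.03 V

Balancing electrons gives n = 6; the reaction quotient is Q = [Cr³⁺]^2/[Cu²⁺]^3 = 3.2 × 10^4.
E = E° − (RT/nF) ln Q = 1.08 − (8.314×353)/(6×96500) × (10.373) = 1.080 − 0.053 = 1.027 V.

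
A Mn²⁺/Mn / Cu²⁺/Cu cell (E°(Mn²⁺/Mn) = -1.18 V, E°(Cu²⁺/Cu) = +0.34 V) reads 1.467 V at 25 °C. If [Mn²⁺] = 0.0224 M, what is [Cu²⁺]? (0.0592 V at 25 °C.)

From the Nernst equation, log Q = n(E° − E)/0.0592 = 2(1.52 − 1.467)/0.0592 = 1.791, so Q = 61.7.
With Q = [Mn²⁺]/[Cu²⁺] and the known concentrations, [Cu²⁺] in the denominator gives [Cu²⁺] = 3.6 × 10^-4 M.

3.6 × 10^-4 M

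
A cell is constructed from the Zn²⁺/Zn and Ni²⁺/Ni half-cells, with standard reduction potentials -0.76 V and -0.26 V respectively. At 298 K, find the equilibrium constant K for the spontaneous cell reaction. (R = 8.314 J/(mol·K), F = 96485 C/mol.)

8.2 × 10^16

E°_cell = -0.26 − (-0.76) = 0.50 V, with n = 2 electrons transferred.
At equilibrium E = 0, so the Nernst equation gives ln K = nFE°/RT = (2)(96485)(0.50)/((8.314)(298)) = 38.94.
K = e^38.94 = 8.2 × 10^16.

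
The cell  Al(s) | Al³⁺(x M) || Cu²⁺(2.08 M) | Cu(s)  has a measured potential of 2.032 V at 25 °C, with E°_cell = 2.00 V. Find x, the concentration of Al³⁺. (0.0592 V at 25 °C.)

From the Nernst equation, log Q = n(E° − E)/0.0592 = 6(2.00 − 2.032)/0.0592 = -3.243, so Q = 5.71 × 10^-4.
With Q = [Al³⁺]^2/[Cu²⁺]^3 and the known concentrations, [Al³⁺]^2 in the numerator gives [Al³⁺] = 0.072 M.

0.072 M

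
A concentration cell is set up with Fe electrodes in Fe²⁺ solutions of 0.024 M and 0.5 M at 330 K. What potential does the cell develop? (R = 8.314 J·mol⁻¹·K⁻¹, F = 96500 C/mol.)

0.043 V

Both half-cells are Fe²⁺/Fe, so E°_cell = 0. The concentrated side is the cathode; the cell reaction moves Fe²⁺ from high to low concentration with n = 2.
Q = [Fe²⁺]_dilute/[Fe²⁺]_conc = 0.024/0.5 = 0.0480.
E = 0 − (RT/nF) ln Q = −((8.314×330)/(2×96500))(-3.037) = 0.0432 V.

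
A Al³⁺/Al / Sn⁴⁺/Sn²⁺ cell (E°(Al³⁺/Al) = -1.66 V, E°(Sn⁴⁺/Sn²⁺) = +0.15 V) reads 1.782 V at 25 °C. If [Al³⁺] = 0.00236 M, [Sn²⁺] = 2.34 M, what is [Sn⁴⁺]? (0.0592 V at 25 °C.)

From the Nernst equation, log Q = n(E° − E)/0.0592 = 6(1.81 − 1.782)/0.0592 = 2.838, so Q = 688.
With Q = [Al³⁺]^2·[Sn²⁺]^3/[Sn⁴⁺]^3 and the known concentrations, [Sn⁴⁺]^3 in the denominator gives [Sn⁴⁺] = 0.0047 M.

0.0047 M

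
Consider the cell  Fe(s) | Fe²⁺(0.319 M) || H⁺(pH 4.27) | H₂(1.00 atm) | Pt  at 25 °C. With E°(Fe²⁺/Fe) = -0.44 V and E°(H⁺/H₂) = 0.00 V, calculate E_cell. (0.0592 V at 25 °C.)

The hydrogen couple is the cathode, so E°_cell = 0.44 V; n = 2.
[H⁺] = 10^(−4.27) = 5.4 × 10^-5 M, and Q = [Fe²⁺]·P(H₂) / [H⁺]^2 = 1.11 × 10^8.
E = E° − (0.0592/2) log Q = 0.44 − (0.0592/2)(8.044) = 0.202 V.

0.20 V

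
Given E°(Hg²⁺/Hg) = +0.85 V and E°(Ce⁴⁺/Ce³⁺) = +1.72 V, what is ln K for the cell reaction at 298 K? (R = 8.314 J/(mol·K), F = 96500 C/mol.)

ln K = 67.8

E°_cell = +1.72 − (+0.85) = 0.87 V, with n = 2 electrons transferred.
At equilibrium E = 0, so the Nernst equation gives ln K = nFE°/RT = (2)(96500)(0.87)/((8.314)(298)) = 67.77.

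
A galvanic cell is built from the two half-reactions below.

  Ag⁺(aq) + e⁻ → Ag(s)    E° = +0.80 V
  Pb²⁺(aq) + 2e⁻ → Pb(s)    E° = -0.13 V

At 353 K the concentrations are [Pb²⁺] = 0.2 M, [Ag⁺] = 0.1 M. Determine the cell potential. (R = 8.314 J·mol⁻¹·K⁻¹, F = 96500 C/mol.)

The Ag⁺/Ag couple has the higher reduction potential and acts as the cathode, so E°_cell = +0.80 − (-0.13) = 0.93 V.
Balancing electrons gives n = 2; the reaction quotient is Q = [Pb²⁺]/[Ag⁺]^2 = 20.0.
E = E° − (RT/nF) ln Q = 0.93 − (8.314×353)/(2×96500) × (2.996) = 0.930 − 0.046 = 0.884 V.

0.884 V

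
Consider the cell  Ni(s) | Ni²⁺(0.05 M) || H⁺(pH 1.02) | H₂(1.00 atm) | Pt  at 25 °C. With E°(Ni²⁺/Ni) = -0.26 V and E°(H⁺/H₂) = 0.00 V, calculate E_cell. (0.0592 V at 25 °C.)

The hydrogen couple is the cathode, so E°_cell = 0.26 V; n = 2.
[H⁺] = 10^(−1.02) = 0.095 M, and Q = [Ni²⁺]·P(H₂) / [H⁺]^2 = 5.48.
E = E° − (0.0592/2) log Q = 0.26 − (0.0592/2)(0.739) = 0.238 V.

0.24 V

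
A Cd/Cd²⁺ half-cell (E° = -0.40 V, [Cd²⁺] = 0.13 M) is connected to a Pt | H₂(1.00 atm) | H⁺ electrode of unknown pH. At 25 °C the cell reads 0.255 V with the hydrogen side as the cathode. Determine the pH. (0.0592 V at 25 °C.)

pH = 2.89

E°_cell = 0.40 V and n = 2.
log Q = n(E° − E)/0.0592 = 2×(0.40 − 0.255)/0.0592 = 4.899.
With Q = [Cd²⁺]·P(H₂) / [H⁺]^2, solving for [H⁺] gives log[H⁺] = -2.892, so pH = 2.89.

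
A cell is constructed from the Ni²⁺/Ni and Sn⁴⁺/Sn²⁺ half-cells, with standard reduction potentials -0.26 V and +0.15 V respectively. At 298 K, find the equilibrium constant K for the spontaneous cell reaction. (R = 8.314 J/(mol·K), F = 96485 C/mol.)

E°_cell = +0.15 − (-0.26) = 0.41 V, with n = 2 electrons transferred.
At equilibrium E = 0, so the Nernst equation gives ln K = nFE°/RT = (2)(96485)(0.41)/((8.314)(298)) = 31.93.
K = e^31.93 = 7.4 × 10^13.

7.4 × 10^13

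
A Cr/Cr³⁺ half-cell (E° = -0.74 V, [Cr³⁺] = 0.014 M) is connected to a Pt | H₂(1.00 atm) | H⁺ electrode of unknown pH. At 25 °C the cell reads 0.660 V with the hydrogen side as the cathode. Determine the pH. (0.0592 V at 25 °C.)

pH = 1.97

E°_cell = 0.74 V and n = 6.
log Q = n(E° − E)/0.0592 = 6×(0.74 − 0.660)/0.0592 = 8.108.
With Q = [Cr³⁺]^2·P(H₂)^3 / [H⁺]^6, solving for [H⁺] gives log[H⁺] = -1.969, so pH = 1.97.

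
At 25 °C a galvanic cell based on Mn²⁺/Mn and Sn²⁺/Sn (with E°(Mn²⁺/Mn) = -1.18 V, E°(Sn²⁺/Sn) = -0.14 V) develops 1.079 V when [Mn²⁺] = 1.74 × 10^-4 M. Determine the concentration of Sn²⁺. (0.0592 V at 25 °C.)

From the Nernst equation, log Q = n(E° − E)/0.0592 = 2(1.04 − 1.079)/0.0592 = -1.318, so Q = 0.0481.
With Q = [Mn²⁺]/[Sn²⁺] and the known concentrations, [Sn²⁺] in the denominator gives [Sn²⁺] = 0.0036 M.

0.0036 M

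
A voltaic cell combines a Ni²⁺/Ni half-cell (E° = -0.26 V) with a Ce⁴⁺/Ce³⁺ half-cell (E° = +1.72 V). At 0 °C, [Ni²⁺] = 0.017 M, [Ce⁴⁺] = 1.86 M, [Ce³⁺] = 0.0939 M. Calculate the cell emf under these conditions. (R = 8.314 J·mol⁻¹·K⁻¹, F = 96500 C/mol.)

2.10 V

The Ce⁴⁺/Ce³⁺ couple has the higher reduction potential and acts as the cathode, so E°_cell = +1.72 − (-0.26) = 1.98 V.
Balancing electrons gives n = 2; the reaction quotient is Q = [Ni²⁺]·[Ce³⁺]^2/[Ce⁴⁺]^2 = 4.33 × 10^-5.
E = E° − (RT/nF) ln Q = 1.98 − (8.314×273)/(2×96500) × (-10.047) = 1.980 + 0.118 = 2.098 V.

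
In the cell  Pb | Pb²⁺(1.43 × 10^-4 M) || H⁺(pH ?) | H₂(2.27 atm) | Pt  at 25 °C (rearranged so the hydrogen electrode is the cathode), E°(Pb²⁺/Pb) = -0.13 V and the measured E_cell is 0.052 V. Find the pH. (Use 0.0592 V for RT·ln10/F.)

pH = 3.06

E°_cell = 0.13 V and n = 2.
log Q = n(E° − E)/0.0592 = 2×(0.13 − 0.052)/0.0592 = 2.635.
With Q = [Pb²⁺]·P(H₂) / [H⁺]^2, solving for [H⁺] gives log[H⁺] = -3.062, so pH = 3.06.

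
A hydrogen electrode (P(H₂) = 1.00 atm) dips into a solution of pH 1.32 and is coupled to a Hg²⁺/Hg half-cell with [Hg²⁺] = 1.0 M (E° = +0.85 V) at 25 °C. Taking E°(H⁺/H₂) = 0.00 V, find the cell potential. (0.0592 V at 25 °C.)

The Hg²⁺/Hg couple is the cathode, so E°_cell = 0.85 V; n = 2.
[H⁺] = 10^(−1.32) = 0.048 M, and Q = [H⁺]^2 / ([Hg²⁺]·P(H₂)) = 0.00229.
E = E° − (0.0592/2) log Q = 0.85 − (0.0592/2)(-2.640) = 0.928 V.

0.93 V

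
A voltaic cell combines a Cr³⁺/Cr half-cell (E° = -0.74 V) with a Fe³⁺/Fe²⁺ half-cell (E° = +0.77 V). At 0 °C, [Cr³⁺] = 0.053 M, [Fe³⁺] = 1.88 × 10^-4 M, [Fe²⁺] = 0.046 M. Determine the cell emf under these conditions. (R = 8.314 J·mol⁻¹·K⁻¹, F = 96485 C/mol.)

1.40 V

The Fe³⁺/Fe²⁺ couple has the higher reduction potential and acts as the cathode, so E°_cell = +0.77 − (-0.74) = 1.51 V.
Balancing electrons gives n = 3; the reaction quotient is Q = [Cr³⁺]·[Fe²⁺]^3/[Fe³⁺]^3 = 7.76 × 10^5.
E = E° − (RT/nF) ln Q = 1.51 − (8.314×273)/(3×96485) × (13.562) = 1.510 − 0.106 = 1.404 V.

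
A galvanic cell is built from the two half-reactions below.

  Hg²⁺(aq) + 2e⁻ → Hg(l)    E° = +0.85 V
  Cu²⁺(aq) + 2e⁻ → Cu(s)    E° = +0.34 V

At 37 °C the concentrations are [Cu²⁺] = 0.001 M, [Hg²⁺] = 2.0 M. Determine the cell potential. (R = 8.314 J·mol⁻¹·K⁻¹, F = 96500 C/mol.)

0.612 V

The Hg²⁺/Hg couple has the higher reduction potential and acts as the cathode, so E°_cell = +0.85 − (+0.34) = 0.51 V.
Balancing electrons gives n = 2; the reaction quotient is Q = [Cu²⁺]/[Hg²⁺] = 5 × 10^-4.
E = E° − (RT/nF) ln Q = 0.51 − (8.314×310)/(2×96500) × (-7.601) = 0.510 + 0.102 = 0.612 V.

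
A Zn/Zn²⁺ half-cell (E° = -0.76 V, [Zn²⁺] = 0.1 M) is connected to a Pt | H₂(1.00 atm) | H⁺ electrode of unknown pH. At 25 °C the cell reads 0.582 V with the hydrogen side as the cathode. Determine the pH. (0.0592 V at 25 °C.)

E°_cell = 0.76 V and n = 2.
log Q = n(E° − E)/0.0592 = 2×(0.76 − 0.582)/0.0592 = 6.014.
With Q = [Zn²⁺]·P(H₂) / [H⁺]^2, solving for [H⁺] gives log[H⁺] = -3.507, so pH = 3.51.

pH = 3.51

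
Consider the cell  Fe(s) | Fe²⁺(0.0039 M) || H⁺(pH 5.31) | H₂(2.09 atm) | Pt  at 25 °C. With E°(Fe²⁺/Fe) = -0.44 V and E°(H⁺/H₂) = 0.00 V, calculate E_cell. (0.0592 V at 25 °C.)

The hydrogen couple is the cathode, so E°_cell = 0.44 V; n = 2.
[H⁺] = 10^(−5.31) = 4.9 × 10^-6 M, and Q = [Fe²⁺]·P(H₂) / [H⁺]^2 = 3.4 × 10^8.
E = E° − (0.0592/2) log Q = 0.44 − (0.0592/2)(8.531) = 0.187 V.

0.19 V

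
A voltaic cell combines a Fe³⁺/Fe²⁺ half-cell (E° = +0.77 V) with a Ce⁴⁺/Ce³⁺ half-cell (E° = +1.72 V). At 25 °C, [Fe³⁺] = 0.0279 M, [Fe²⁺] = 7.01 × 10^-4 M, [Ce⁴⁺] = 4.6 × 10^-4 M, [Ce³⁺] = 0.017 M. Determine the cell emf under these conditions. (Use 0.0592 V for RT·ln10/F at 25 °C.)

The Ce⁴⁺/Ce³⁺ couple has the higher reduction potential and acts as the cathode, so E°_cell = +1.72 − (+0.77) = 0.95 V.
Balancing electrons gives n = 1; the reaction quotient is Q = [Fe³⁺]·[Ce³⁺]/([Fe²⁺]·[Ce⁴⁺]) = 1470.
At 25 °C, E = E° − (0.0592/n) log Q = 0.95 − (0.0592/1)(3.168) = 0.950 − 0.188 = 0.762 V.

0.762 V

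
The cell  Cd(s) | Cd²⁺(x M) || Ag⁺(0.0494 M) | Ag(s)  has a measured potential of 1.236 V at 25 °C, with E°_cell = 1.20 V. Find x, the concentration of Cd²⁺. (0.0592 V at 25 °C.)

From the Nernst equation, log Q = n(E° − E)/0.0592 = 2(1.20 − 1.236)/0.0592 = -1.216, so Q = 0.0608.
With Q = [Cd²⁺]/[Ag⁺]^2 and the known concentrations, [Cd²⁺] in the numerator gives [Cd²⁺] = 1.5 × 10^-4 M.

1.5 × 10^-4 M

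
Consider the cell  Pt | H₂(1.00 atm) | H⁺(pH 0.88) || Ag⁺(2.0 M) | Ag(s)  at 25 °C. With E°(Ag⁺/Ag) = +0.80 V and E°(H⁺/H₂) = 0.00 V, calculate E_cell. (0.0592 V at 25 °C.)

0.87 V

The Ag⁺/Ag couple is the cathode, so E°_cell = 0.80 V; n = 2.
[H⁺] = 10^(−0.88) = 0.13 M, and Q = [H⁺]^2 / ([Ag⁺]^2·P(H₂)) = 0.00434.
E = E° − (0.0592/2) log Q = 0.80 − (0.0592/2)(-2.362) = 0.870 V.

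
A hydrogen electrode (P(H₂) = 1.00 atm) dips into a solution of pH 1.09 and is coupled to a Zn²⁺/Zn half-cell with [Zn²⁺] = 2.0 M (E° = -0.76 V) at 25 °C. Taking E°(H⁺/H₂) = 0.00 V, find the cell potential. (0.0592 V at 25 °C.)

0.69 V

The hydrogen couple is the cathode, so E°_cell = 0.76 V; n = 2.
[H⁺] = 10^(−1.09) = 0.081 M, and Q = [Zn²⁺]·P(H₂) / [H⁺]^2 = 303.
E = E° − (0.0592/2) log Q = 0.76 − (0.0592/2)(2.481) = 0.687 V.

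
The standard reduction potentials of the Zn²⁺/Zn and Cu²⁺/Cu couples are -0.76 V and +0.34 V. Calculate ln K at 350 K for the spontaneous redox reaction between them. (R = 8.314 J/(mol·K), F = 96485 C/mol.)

ln K = 72.9

E°_cell = +0.34 − (-0.76) = 1.10 V, with n = 2 electrons transferred.
At equilibrium E = 0, so the Nernst equation gives ln K = nFE°/RT = (2)(96485)(1.10)/((8.314)(350)) = 72.95.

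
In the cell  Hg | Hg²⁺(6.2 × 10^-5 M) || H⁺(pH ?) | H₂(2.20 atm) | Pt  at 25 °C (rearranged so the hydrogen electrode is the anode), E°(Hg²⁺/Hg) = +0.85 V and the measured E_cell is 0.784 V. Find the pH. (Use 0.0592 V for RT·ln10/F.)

pH = 0.82

E°_cell = 0.85 V and n = 2.
log Q = n(E° − E)/0.0592 = 2×(0.85 − 0.784)/0.0592 = 2.230.
With Q = [H⁺]^2 / ([Hg²⁺]·P(H₂)), solving for [H⁺] gives log[H⁺] = -0.818, so pH = 0.82.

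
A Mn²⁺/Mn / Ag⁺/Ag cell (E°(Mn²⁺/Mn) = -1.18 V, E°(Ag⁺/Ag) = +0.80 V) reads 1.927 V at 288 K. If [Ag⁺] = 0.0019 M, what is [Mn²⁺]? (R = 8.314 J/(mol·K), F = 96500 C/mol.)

2.6 × 10^-4 M

From the Nernst equation, ln Q = nF(E° − E)/RT = 2×96500×(1.98 − 1.927)/(8.314×288) = 4.272, so Q = 71.7.
With Q = [Mn²⁺]/[Ag⁺]^2 and the known concentrations, [Mn²⁺] in the numerator gives [Mn²⁺] = 2.6 × 10^-4 M.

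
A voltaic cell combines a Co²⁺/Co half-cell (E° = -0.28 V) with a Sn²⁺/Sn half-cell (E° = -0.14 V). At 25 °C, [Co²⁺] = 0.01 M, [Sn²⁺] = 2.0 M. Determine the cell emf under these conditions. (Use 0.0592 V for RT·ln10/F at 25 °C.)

The Sn²⁺/Sn couple has the higher reduction potential and acts as the cathode, so E°_cell = -0.14 − (-0.28) = 0.14 V.
Balancing electrons gives n = 2; the reaction quotient is Q = [Co²⁺]/[Sn²⁺] = 0.00500.
At 25 °C, E = E° − (0.0592/n) log Q = 0.14 − (0.0592/2)(-2.301) = 0.140 + 0.068 = 0.208 V.

0.208 V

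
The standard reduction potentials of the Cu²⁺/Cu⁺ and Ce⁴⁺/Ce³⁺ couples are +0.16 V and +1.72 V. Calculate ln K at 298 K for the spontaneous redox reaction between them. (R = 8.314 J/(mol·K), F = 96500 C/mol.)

ln K = 60.8

E°_cell = +1.72 − (+0.16) = 1.56 V, with n = 1 electron transferred.
At equilibrium E = 0, so the Nernst equation gives ln K = nFE°/RT = (1)(96500)(1.56)/((8.314)(298)) = 60.76.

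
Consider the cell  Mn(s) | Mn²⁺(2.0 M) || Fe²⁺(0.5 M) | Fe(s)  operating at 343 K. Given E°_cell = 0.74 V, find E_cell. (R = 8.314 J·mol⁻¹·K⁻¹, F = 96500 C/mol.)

Balancing electrons gives n = 2; the reaction quotient is Q = [Mn²⁺]/[Fe²⁺] = 4.00.
E = E° − (RT/nF) ln Q = 0.74 − (8.314×343)/(2×96500) × (1.386) = 0.740 − 0.020 = 0.720 V.

0.720 V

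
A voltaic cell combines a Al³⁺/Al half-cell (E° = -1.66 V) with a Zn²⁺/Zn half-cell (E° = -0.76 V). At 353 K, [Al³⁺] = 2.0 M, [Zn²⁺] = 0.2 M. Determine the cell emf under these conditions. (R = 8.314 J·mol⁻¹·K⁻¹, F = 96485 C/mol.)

0.868 V

The Zn²⁺/Zn couple has the higher reduction potential and acts as the cathode, so E°_cell = -0.76 − (-1.66) = 0.90 V.
Balancing electrons gives n = 6; the reaction quotient is Q = [Al³⁺]^2/[Zn²⁺]^3 = 500.
E = E° − (RT/nF) ln Q = 0.90 − (8.314×353)/(6×96485) × (6.215) = 0.900 − 0.032 = 0.868 V.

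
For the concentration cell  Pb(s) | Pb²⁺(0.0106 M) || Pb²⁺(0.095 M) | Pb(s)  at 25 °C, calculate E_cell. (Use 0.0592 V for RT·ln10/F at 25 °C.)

Both half-cells are Pb²⁺/Pb, so E°_cell = 0. The concentrated side is the cathode; the cell reaction moves Pb²⁺ from high to low concentration with n = 2.
Q = [Pb²⁺]_dilute/[Pb²⁺]_conc = 0.0106/0.095 = 0.112.
E = 0 − (0.0592/2) log Q = −(0.0592/2)(-0.952) = 0.0282 V.

0.028 V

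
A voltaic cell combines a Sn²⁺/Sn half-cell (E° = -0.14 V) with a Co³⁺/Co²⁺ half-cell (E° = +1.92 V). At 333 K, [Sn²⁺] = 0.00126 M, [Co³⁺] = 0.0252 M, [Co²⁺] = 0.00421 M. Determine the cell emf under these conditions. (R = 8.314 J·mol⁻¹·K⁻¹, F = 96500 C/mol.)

2.21 V

The Co³⁺/Co²⁺ couple has the higher reduction potential and acts as the cathode, so E°_cell = +1.92 − (-0.14) = 2.06 V.
Balancing electrons gives n = 2; the reaction quotient is Q = [Sn²⁺]·[Co²⁺]^2/[Co³⁺]^2 = 3.52 × 10^-5.
E = E° − (RT/nF) ln Q = 2.06 − (8.314×333)/(2×96500) × (-10.255) = 2.060 + 0.147 = 2.207 V.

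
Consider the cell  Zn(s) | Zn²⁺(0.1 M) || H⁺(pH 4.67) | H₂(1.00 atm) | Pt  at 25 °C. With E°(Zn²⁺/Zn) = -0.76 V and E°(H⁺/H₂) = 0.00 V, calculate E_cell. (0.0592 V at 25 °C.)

0.51 V

The hydrogen couple is the cathode, so E°_cell = 0.76 V; n = 2.
[H⁺] = 10^(−4.67) = 2.1 × 10^-5 M, and Q = [Zn²⁺]·P(H₂) / [H⁺]^2 = 2.19 × 10^8.
E = E° − (0.0592/2) log Q = 0.76 − (0.0592/2)(8.340) = 0.513 V.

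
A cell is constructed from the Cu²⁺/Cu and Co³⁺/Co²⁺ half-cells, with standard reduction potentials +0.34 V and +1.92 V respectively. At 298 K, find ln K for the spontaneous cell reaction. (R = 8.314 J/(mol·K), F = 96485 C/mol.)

ln K = 123.1

E°_cell = +1.92 − (+0.34) = 1.58 V, with n = 2 electrons transferred.
At equilibrium E = 0, so the Nernst equation gives ln K = nFE°/RT = (2)(96485)(1.58)/((8.314)(298)) = 123.06.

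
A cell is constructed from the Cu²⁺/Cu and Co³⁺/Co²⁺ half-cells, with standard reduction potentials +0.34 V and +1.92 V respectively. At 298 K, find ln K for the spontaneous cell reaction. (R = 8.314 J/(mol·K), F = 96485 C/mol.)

E°_cell = +1.92 − (+0.34) = 1.58 V, with n = 2 electrons transferred.
At equilibrium E = 0, so the Nernst equation gives ln K = nFE°/RT = (2)(96485)(1.58)/((8.314)(298)) = 123.06.

ln K = 123.1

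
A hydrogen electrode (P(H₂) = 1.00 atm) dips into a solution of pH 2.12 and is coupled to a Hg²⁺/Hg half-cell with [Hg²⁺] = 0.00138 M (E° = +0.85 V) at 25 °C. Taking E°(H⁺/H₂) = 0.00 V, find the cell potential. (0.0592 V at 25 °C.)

0.89 V

The Hg²⁺/Hg couple is the cathode, so E°_cell = 0.85 V; n = 2.
[H⁺] = 10^(−2.12) = 0.0076 M, and Q = [H⁺]^2 / ([Hg²⁺]·P(H₂)) = 0.0417.
E = E° − (0.0592/2) log Q = 0.85 − (0.0592/2)(-1.380) = 0.891 V.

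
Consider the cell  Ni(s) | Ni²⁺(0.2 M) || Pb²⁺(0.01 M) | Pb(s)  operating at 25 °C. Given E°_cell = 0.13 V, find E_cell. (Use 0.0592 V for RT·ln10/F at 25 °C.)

0.091 V

Balancing electrons gives n = 2; the reaction quotient is Q = [Ni²⁺]/[Pb²⁺] = 20.0.
At 25 °C, E = E° − (0.0592/n) log Q = 0.13 − (0.0592/2)(1.301) = 0.130 − 0.039 = 0.091 V.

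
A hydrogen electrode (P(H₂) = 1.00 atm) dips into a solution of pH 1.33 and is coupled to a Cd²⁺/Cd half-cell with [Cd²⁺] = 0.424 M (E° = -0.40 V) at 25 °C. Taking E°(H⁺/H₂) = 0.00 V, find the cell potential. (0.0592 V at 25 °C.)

0.33 V

The hydrogen couple is the cathode, so E°_cell = 0.40 V; n = 2.
[H⁺] = 10^(−1.33) = 0.047 M, and Q = [Cd²⁺]·P(H₂) / [H⁺]^2 = 194.
E = E° − (0.0592/2) log Q = 0.40 − (0.0592/2)(2.287) = 0.332 V.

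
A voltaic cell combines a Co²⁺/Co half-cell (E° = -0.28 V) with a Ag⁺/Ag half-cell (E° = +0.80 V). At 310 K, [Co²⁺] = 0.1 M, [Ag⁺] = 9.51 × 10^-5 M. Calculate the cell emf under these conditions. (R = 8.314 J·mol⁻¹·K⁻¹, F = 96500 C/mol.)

The Ag⁺/Ag couple has the higher reduction potential and acts as the cathode, so E°_cell = +0.80 − (-0.28) = 1.08 V.
Balancing electrons gives n = 2; the reaction quotient is Q = [Co²⁺]/[Ag⁺]^2 = 1.11 × 10^7.
E = E° − (RT/nF) ln Q = 1.08 − (8.314×310)/(2×96500) × (16.219) = 1.080 − 0.217 = 0.863 V.

0.863 V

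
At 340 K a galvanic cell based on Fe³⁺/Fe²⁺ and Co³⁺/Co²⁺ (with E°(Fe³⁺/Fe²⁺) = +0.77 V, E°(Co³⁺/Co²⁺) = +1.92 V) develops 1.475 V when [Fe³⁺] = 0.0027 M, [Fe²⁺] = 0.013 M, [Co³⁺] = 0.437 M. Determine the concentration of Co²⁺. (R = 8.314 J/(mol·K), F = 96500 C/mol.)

From the Nernst equation, ln Q = nF(E° − E)/RT = 1×96500×(1.15 − 1.475)/(8.314×340) = -11.095, so Q = 1.52 × 10^-5.
With Q = [Fe³⁺]·[Co²⁺]/([Fe²⁺]·[Co³⁺]) and the known concentrations, [Co²⁺] in the numerator gives [Co²⁺] = 3.2 × 10^-5 M.

3.2 × 10^-5 M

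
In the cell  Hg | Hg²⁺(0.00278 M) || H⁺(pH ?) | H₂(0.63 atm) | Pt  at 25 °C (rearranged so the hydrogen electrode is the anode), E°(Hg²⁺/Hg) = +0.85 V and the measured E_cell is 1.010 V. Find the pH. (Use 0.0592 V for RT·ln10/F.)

E°_cell = 0.85 V and n = 2.
log Q = n(E° − E)/0.0592 = 2×(0.85 − 1.010)/0.0592 = -5.405.
With Q = [H⁺]^2 / ([Hg²⁺]·P(H₂)), solving for [H⁺] gives log[H⁺] = -4.081, so pH = 4.08.

pH = 4.08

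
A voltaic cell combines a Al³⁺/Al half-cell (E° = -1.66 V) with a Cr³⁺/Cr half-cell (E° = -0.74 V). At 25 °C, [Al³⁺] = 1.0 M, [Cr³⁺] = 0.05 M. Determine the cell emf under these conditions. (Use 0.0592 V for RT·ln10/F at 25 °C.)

The Cr³⁺/Cr couple has the higher reduction potential and acts as the cathode, so E°_cell = -0.74 − (-1.66) = 0.92 V.
Balancing electrons gives n = 3; the reaction quotient is Q = [Al³⁺]/[Cr³⁺] = 20.0.
At 25 °C, E = E° − (0.0592/n) log Q = 0.92 − (0.0592/3)(1.301) = 0.920 − 0.026 = 0.894 V.

0.894 V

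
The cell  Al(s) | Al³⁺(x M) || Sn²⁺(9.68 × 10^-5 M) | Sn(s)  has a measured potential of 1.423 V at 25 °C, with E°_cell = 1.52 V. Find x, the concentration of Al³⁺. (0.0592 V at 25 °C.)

From the Nernst equation, log Q = n(E° − E)/0.0592 = 6(1.52 − 1.423)/0.0592 = 9.831, so Q = 6.78 × 10^9.
With Q = [Al³⁺]^2/[Sn²⁺]^3 and the known concentrations, [Al³⁺]^2 in the numerator gives [Al³⁺] = 0.078 M.

0.078 M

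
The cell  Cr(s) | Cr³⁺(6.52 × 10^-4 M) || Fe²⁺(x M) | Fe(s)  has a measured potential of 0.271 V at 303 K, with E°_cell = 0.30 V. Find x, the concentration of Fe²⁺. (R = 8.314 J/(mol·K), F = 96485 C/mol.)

8.2 × 10^-4 M

From the Nernst equation, ln Q = nF(E° − E)/RT = 6×96485×(0.30 − 0.271)/(8.314×303) = 6.664, so Q = 784.
With Q = [Cr³⁺]^2/[Fe²⁺]^3 and the known concentrations, [Fe²⁺]^3 in the denominator gives [Fe²⁺] = 8.2 × 10^-4 M.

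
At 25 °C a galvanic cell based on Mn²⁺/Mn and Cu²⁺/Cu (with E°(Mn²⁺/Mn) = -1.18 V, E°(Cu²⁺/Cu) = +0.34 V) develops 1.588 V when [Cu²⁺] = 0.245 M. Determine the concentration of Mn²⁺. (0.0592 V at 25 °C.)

0.0012 M

From the Nernst equation, log Q = n(E° − E)/0.0592 = 2(1.52 − 1.588)/0.0592 = -2.297, so Q = 0.00504.
With Q = [Mn²⁺]/[Cu²⁺] and the known concentrations, [Mn²⁺] in the numerator gives [Mn²⁺] = 0.0012 M.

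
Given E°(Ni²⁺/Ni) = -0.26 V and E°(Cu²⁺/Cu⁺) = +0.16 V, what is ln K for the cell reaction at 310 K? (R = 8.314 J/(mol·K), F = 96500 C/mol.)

ln K = 31.5

E°_cell = +0.16 − (-0.26) = 0.42 V, with n = 2 electrons transferred.
At equilibrium E = 0, so the Nernst equation gives ln K = nFE°/RT = (2)(96500)(0.42)/((8.314)(310)) = 31.45.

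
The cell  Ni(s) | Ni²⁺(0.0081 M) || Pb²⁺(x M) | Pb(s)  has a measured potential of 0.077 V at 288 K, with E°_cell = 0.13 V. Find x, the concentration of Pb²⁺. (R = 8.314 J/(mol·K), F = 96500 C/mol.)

From the Nernst equation, ln Q = nF(E° − E)/RT = 2×96500×(0.13 − 0.077)/(8.314×288) = 4.272, so Q = 71.7.
With Q = [Ni²⁺]/[Pb²⁺] and the known concentrations, [Pb²⁺] in the denominator gives [Pb²⁺] = 1.1 × 10^-4 M.

1.1 × 10^-4 M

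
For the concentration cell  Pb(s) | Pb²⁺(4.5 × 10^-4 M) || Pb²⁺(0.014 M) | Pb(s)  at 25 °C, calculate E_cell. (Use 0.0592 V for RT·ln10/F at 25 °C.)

0.044 V

Both half-cells are Pb²⁺/Pb, so E°_cell = 0. The concentrated side is the cathode; the cell reaction moves Pb²⁺ from high to low concentration with n = 2.
Q = [Pb²⁺]_dilute/[Pb²⁺]_conc = 4.5 × 10^-4/0.014 = 0.0321.
E = 0 − (0.0592/2) log Q = −(0.0592/2)(-1.493) = 0.0442 V.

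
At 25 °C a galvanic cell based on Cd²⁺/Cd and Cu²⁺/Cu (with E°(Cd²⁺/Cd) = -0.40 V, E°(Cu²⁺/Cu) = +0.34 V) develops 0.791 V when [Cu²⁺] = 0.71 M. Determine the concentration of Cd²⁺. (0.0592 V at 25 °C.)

From the Nernst equation, log Q = n(E° − E)/0.0592 = 2(0.74 − 0.791)/0.0592 = -1.723, so Q = 0.0189.
With Q = [Cd²⁺]/[Cu²⁺] and the known concentrations, [Cd²⁺] in the numerator gives [Cd²⁺] = 0.013 M.

0.013 M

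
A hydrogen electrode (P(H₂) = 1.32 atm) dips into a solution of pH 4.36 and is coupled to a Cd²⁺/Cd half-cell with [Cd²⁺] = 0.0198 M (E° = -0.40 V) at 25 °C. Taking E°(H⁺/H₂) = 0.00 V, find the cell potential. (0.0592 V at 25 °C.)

The hydrogen couple is the cathode, so E°_cell = 0.40 V; n = 2.
[H⁺] = 10^(−4.36) = 4.4 × 10^-5 M, and Q = [Cd²⁺]·P(H₂) / [H⁺]^2 = 1.37 × 10^7.
E = E° − (0.0592/2) log Q = 0.40 − (0.0592/2)(7.137) = 0.189 V.

0.19 V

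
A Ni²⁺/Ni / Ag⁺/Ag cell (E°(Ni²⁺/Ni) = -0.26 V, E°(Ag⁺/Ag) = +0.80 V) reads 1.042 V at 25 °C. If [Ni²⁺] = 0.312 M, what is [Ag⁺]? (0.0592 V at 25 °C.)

0.28 M

From the Nernst equation, log Q = n(E° − E)/0.0592 = 2(1.06 − 1.042)/0.0592 = 0.608, so Q = 4.06.
With Q = [Ni²⁺]/[Ag⁺]^2 and the known concentrations, [Ag⁺]^2 in the denominator gives [Ag⁺] = 0.28 M.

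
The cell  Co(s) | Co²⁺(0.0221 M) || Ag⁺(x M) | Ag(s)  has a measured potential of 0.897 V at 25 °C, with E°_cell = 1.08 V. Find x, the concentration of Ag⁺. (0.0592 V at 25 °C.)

1.2 × 10^-4 M

From the Nernst equation, log Q = n(E° − E)/0.0592 = 2(1.08 − 0.897)/0.0592 = 6.182, so Q = 1.52 × 10^6.
With Q = [Co²⁺]/[Ag⁺]^2 and the known concentrations, [Ag⁺]^2 in the denominator gives [Ag⁺] = 1.2 × 10^-4 M.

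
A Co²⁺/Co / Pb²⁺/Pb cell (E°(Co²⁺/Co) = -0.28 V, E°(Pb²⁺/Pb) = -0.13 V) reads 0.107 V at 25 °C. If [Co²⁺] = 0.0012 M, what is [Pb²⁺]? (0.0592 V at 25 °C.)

From the Nernst equation, log Q = n(E° − E)/0.0592 = 2(0.15 − 0.107)/0.0592 = 1.453, so Q = 28.4.
With Q = [Co²⁺]/[Pb²⁺] and the known concentrations, [Pb²⁺] in the denominator gives [Pb²⁺] = 4.2 × 10^-5 M.

4.2 × 10^-5 M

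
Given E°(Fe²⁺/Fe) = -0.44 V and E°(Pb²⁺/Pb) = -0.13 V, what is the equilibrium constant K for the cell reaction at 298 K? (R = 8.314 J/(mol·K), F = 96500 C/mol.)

3.1 × 10^10

E°_cell = -0.13 − (-0.44) = 0.31 V, with n = 2 electrons transferred.
At equilibrium E = 0, so the Nernst equation gives ln K = nFE°/RT = (2)(96500)(0.31)/((8.314)(298)) = 24.15.
K = e^24.15 = 3.1 × 10^10.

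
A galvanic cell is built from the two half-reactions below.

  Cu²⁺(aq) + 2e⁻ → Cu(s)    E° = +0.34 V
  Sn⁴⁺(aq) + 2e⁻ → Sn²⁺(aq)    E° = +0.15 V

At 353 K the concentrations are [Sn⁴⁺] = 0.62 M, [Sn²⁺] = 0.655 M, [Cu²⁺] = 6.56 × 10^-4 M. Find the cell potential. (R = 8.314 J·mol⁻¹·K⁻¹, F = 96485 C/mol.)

0.079 V

The Cu²⁺/Cu couple has the higher reduction potential and acts as the cathode, so E°_cell = +0.34 − (+0.15) = 0.19 V.
Balancing electrons gives n = 2; the reaction quotient is Q = [Sn⁴⁺]/([Sn²⁺]·[Cu²⁺]) = 1440.
E = E° − (RT/nF) ln Q = 0.19 − (8.314×353)/(2×96485) × (7.274) = 0.190 − 0.111 = 0.079 V.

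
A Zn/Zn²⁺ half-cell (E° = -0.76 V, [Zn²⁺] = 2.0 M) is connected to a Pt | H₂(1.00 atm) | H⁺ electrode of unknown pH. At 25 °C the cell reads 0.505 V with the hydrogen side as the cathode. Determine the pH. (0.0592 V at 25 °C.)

E°_cell = 0.76 V and n = 2.
log Q = n(E° − E)/0.0592 = 2×(0.76 − 0.505)/0.0592 = 8.615.
With Q = [Zn²⁺]·P(H₂) / [H⁺]^2, solving for [H⁺] gives log[H⁺] = -4.157, so pH = 4.16.

pH = 4.16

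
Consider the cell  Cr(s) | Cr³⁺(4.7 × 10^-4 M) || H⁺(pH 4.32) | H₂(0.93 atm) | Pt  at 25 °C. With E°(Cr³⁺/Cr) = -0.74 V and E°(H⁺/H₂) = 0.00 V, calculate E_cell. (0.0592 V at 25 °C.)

0.55 V

The hydrogen couple is the cathode, so E°_cell = 0.74 V; n = 6.
[H⁺] = 10^(−4.32) = 4.8 × 10^-5 M, and Q = [Cr³⁺]^2·P(H₂)^3 / [H⁺]^6 = 1.48 × 10^19.
E = E° − (0.0592/6) log Q = 0.74 − (0.0592/6)(19.170) = 0.551 V.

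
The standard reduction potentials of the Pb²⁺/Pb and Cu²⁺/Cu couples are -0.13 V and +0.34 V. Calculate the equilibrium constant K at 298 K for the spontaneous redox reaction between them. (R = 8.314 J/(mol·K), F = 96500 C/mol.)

8 × 10^15

E°_cell = +0.34 − (-0.13) = 0.47 V, with n = 2 electrons transferred.
At equilibrium E = 0, so the Nernst equation gives ln K = nFE°/RT = (2)(96500)(0.47)/((8.314)(298)) = 36.61.
K = e^36.61 = 8 × 10^15.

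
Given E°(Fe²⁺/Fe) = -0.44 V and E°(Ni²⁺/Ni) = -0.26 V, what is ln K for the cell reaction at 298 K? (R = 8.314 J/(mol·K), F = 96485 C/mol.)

ln K = 14.0

E°_cell = -0.26 − (-0.44) = 0.18 V, with n = 2 electrons transferred.
At equilibrium E = 0, so the Nernst equation gives ln K = nFE°/RT = (2)(96485)(0.18)/((8.314)(298)) = 14.02.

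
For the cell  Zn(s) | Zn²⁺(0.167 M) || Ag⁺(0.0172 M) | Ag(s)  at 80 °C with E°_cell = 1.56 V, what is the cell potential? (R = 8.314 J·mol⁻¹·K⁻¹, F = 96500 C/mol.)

1.46 V

Balancing electrons gives n = 2; the reaction quotient is Q = [Zn²⁺]/[Ag⁺]^2 = 564.
E = E° − (RT/nF) ln Q = 1.56 − (8.314×353)/(2×96500) × (6.336) = 1.560 − 0.096 = 1.464 V.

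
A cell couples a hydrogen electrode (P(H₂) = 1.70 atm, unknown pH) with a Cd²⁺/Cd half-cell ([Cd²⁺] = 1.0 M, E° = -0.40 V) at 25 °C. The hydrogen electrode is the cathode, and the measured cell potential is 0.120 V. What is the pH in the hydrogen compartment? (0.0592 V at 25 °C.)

pH = 4.61

E°_cell = 0.40 V and n = 2.
log Q = n(E° − E)/0.0592 = 2×(0.40 − 0.120)/0.0592 = 9.459.
With Q = [Cd²⁺]·P(H₂) / [H⁺]^2, solving for [H⁺] gives log[H⁺] = -4.615, so pH = 4.61.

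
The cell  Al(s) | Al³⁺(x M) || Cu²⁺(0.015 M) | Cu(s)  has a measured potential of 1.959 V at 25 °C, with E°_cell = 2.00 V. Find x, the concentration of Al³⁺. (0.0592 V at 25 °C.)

From the Nernst equation, log Q = n(E° − E)/0.0592 = 6(2.00 − 1.959)/0.0592 = 4.155, so Q = 1.43 × 10^4.
With Q = [Al³⁺]^2/[Cu²⁺]^3 and the known concentrations, [Al³⁺]^2 in the numerator gives [Al³⁺] = 0.22 M.

0.22 M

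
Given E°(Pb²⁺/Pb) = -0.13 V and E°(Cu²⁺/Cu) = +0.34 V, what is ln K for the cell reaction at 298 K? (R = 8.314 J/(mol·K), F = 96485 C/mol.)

ln K = 36.6

E°_cell = +0.34 − (-0.13) = 0.47 V, with n = 2 electrons transferred.
At equilibrium E = 0, so the Nernst equation gives ln K = nFE°/RT = (2)(96485)(0.47)/((8.314)(298)) = 36.61.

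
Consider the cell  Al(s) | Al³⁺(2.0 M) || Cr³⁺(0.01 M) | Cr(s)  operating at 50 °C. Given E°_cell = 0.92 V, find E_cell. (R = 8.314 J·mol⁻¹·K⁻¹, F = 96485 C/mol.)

0.871 V

Balancing electrons gives n = 3; the reaction quotient is Q = [Al³⁺]/[Cr³⁺] = 200.
E = E° − (RT/nF) ln Q = 0.92 − (8.314×323)/(3×96485) × (5.298) = 0.920 − 0.049 = 0.871 V.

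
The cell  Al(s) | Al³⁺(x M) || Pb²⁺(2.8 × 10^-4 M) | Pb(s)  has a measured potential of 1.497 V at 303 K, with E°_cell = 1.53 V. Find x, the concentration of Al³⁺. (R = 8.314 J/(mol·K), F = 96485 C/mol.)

2.1 × 10^-4 M

From the Nernst equation, ln Q = nF(E° − E)/RT = 6×96485×(1.53 − 1.497)/(8.314×303) = 7.584, so Q = 1970.
With Q = [Al³⁺]^2/[Pb²⁺]^3 and the known concentrations, [Al³⁺]^2 in the numerator gives [Al³⁺] = 2.1 × 10^-4 M.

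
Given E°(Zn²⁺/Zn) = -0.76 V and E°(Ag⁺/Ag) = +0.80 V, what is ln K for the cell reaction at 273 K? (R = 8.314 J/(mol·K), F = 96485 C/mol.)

E°_cell = +0.80 − (-0.76) = 1.56 V, with n = 2 electrons transferred.
At equilibrium E = 0, so the Nernst equation gives ln K = nFE°/RT = (2)(96485)(1.56)/((8.314)(273)) = 132.63.

ln K = 132.6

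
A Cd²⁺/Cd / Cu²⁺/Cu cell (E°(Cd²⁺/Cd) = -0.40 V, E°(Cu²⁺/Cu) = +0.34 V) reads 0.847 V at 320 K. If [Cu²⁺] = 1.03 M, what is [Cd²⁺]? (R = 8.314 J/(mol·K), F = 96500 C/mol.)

From the Nernst equation, ln Q = nF(E° − E)/RT = 2×96500×(0.74 − 0.847)/(8.314×320) = -7.762, so Q = 4.26 × 10^-4.
With Q = [Cd²⁺]/[Cu²⁺] and the known concentrations, [Cd²⁺] in the numerator gives [Cd²⁺] = 4.4 × 10^-4 M.

4.4 × 10^-4 M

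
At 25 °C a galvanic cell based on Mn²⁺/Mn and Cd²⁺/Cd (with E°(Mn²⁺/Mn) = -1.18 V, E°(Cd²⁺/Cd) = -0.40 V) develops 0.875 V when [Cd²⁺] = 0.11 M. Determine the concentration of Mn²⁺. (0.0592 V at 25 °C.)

6.8 × 10^-5 M

From the Nernst equation, log Q = n(E° − E)/0.0592 = 2(0.78 − 0.875)/0.0592 = -3.209, so Q = 6.17 × 10^-4.
With Q = [Mn²⁺]/[Cd²⁺] and the known concentrations, [Mn²⁺] in the numerator gives [Mn²⁺] = 6.8 × 10^-5 M.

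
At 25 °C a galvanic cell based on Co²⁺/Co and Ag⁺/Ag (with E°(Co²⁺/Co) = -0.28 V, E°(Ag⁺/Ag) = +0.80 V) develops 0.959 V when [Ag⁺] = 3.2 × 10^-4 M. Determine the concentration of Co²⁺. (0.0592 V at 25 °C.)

0.0013 M

From the Nernst equation, log Q = n(E° − E)/0.0592 = 2(1.08 − 0.959)/0.0592 = 4.088, so Q = 1.22 × 10^4.
With Q = [Co²⁺]/[Ag⁺]^2 and the known concentrations, [Co²⁺] in the numerator gives [Co²⁺] = 0.0013 M.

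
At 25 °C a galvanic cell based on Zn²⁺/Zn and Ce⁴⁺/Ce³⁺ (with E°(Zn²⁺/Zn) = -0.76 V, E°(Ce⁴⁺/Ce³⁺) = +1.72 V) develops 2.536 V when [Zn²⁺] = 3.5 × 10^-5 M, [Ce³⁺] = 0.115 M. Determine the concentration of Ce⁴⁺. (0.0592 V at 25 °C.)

From the Nernst equation, log Q = n(E° − E)/0.0592 = 2(2.48 − 2.536)/0.0592 = -1.892, so Q = 0.0128.
With Q = [Zn²⁺]·[Ce³⁺]^2/[Ce⁴⁺]^2 and the known concentrations, [Ce⁴⁺]^2 in the denominator gives [Ce⁴⁺] = 0.006 M.

0.006 M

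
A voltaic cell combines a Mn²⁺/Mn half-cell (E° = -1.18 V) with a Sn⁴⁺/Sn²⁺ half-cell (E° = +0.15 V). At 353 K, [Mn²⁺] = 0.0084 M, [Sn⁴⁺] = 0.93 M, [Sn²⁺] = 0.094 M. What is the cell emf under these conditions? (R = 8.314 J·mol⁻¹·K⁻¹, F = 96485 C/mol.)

The Sn⁴⁺/Sn²⁺ couple has the higher reduction potential and acts as the cathode, so E°_cell = +0.15 − (-1.18) = 1.33 V.
Balancing electrons gives n = 2; the reaction quotient is Q = [Mn²⁺]·[Sn²⁺]/[Sn⁴⁺] = 8.49 × 10^-4.
E = E° − (RT/nF) ln Q = 1.33 − (8.314×353)/(2×96485) × (-7.071) = 1.330 + 0.108 = 1.438 V.

1.44 V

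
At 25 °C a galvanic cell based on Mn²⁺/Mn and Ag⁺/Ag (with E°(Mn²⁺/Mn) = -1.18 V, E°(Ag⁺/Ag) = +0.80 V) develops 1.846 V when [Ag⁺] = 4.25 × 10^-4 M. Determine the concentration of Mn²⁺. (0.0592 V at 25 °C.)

0.0061 M

From the Nernst equation, log Q = n(E° − E)/0.0592 = 2(1.98 − 1.846)/0.0592 = 4.527, so Q = 3.37 × 10^4.
With Q = [Mn²⁺]/[Ag⁺]^2 and the known concentrations, [Mn²⁺] in the numerator gives [Mn²⁺] = 0.0061 M.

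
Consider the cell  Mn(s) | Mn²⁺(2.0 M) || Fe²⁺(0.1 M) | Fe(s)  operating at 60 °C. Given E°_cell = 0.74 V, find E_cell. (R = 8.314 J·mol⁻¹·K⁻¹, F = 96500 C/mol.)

Balancing electrons gives n = 2; the reaction quotient is Q = [Mn²⁺]/[Fe²⁺] = 20.0.
E = E° − (RT/nF) ln Q = 0.74 − (8.314×333)/(2×96500) × (2.996) = 0.740 − 0.043 = 0.697 V.

0.697 V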